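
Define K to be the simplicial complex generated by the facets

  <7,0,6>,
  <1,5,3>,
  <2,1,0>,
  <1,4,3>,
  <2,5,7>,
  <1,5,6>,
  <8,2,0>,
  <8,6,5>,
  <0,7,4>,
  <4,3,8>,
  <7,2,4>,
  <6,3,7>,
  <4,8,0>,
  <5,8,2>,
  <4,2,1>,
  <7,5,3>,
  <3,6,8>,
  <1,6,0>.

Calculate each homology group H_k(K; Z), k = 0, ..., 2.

H_0 ≅ Z,  H_1 ≅ Z × Z/2,  H_2 = 0.

Order the vertices as 0 < 1 < 2 < 3 < 4 < 5 < 6 < 7 < 8. Listing each simplex with vertices in this order, K has dimension 2 with simplices:

  0-simplices (9): [0], [1], [2], [3], [4], [5], [6], [7], [8]
  1-simplices (27): (27 of them)
  2-simplices (18): [0,1,2], [0,1,6], [0,2,8], [0,4,7], [0,4,8], [0,6,7], [1,2,4], [1,3,4], [1,3,5], [1,5,6], [2,4,7], [2,5,7], [2,5,8], [3,4,8], [3,5,7], [3,6,7], [3,6,8], [5,6,8]

so the chain groups are C_0 ≅ Z^9, C_1 ≅ Z^27, C_2 ≅ Z^18.

The boundary map ∂_1: C_1 → C_0 sends each edge [p,q] (with p < q) to q − p.
As a 9×27 matrix over Z this has rank 8, with invariant factors (1,1,1,1,1,1,1,1).

Boundary ∂_2: C_2 → C_1 maps a triangle to the signed sum of its edges. For instance
  ∂[3,4,8] = [4,8] − [3,8] + [3,4],
  ∂[1,3,5] = [3,5] − [1,5] + [1,3].
As a 27×18 matrix over Z this has rank 18, with invariant factors (1,1,1,1,1,1,1,1,1,1,1,1,1,1,1,1,1,2).

Computing H_k = (kernel of ∂_k) / (image of ∂_{k+1}):

  H_0: rank C_0 − rank ∂_1 = 9 − 8 = 1, and the invariant factors of ∂_1 are all 1, so H_0 ≅ Z.
  H_1: rank ker ∂_1 − rank ∂_2 = (27 − 8) − 18 = 1, and ∂_2 has invariant factor 2 > 1, so H_1 ≅ Z × Z/2.
  H_2: rank ker ∂_2 − rank ∂_3 = (18 − 18) − 0 = 0, and there is no ∂_3, so H_2 ≅ 0.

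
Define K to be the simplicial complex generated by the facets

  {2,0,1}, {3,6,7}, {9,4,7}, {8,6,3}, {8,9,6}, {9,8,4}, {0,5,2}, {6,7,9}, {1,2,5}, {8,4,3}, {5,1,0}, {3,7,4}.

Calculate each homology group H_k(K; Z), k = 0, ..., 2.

H_0 ≅ Z^2,  H_1 = 0,  H_2 ≅ Z^2.

Order the vertices as 0 < 1 < 2 < 3 < 4 < 5 < 6 < 7 < 8 < 9. Listing each simplex with vertices in this order, K has dimension 2 with simplices:

  0-simplices (10): [0], [1], [2], [3], [4], [5], [6], [7], [8], [9]
  1-simplices (18): [0,1], [0,2], [0,5], [1,2], [1,5], [2,5], [3,4], [3,6], [3,7], [3,8], [4,7], [4,8], [4,9], [6,7], [6,8], [6,9], [7,9], [8,9]
  2-simplices (12): [0,1,2], [0,1,5], [0,2,5], [1,2,5], [3,4,7], [3,4,8], [3,6,7], [3,6,8], [4,7,9], [4,8,9], [6,7,9], [6,8,9]

Hence C_0 ≅ Z^10, C_1 ≅ Z^18, C_2 ≅ Z^12.

∂_1: C_1 → C_0 is given by ∂[p,q] = [q] − [p]. For instance
  ∂[1,5] = [5] − [1].
As a 10×18 matrix over Z this has rank 8, with invariant factors (1,1,1,1,1,1,1,1).

∂_2: C_2 → C_1 sends each 2-simplex [p,q,r] to [q,r] − [p,r] + [p,q]. For instance
  ∂[0,2,5] = [2,5] − [0,5] + [0,2],
  ∂[3,4,7] = [4,7] − [3,7] + [3,4].
This gives a 18×12 integer matrix of rank 10; reducing to Smith normal form yields diagonal entries (1,1,1,1,1,1,1,1,1,1).

From H_k ≅ ker(∂_k) / im(∂_{k+1}) we obtain:

  H_0: rank C_0 − rank ∂_1 = 10 − 8 = 2, and the invariant factors of ∂_1 are all 1, so H_0 ≅ Z^2.
  H_1: rank ker ∂_1 − rank ∂_2 = (18 − 8) − 10 = 0, and the invariant factors of ∂_2 are all 1, so H_1 ≅ 0.
  H_2: rank ker ∂_2 − rank ∂_3 = (12 − 10) − 0 = 2, and there is no ∂_3, so H_2 ≅ Z^2.

As a check, the Euler characteristic is 10 − 18 + 12 = 4, which agrees with 2 − 0 + 2 = 4.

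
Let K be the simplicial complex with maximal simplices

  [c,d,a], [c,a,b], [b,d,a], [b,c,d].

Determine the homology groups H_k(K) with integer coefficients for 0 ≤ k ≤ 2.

H_0 ≅ Z,  H_1 = 0,  H_2 ≅ Z.

Order the vertices as a < b < c < d. Listing each simplex with vertices in this order, K has dimension 2 with simplices:

  0-simplices (4): a, b, c, d
  1-simplices (6): ab, ac, ad, bc, bd, cd
  2-simplices (4): abc, abd, acd, bcd

giving chain groups C_0 ≅ Z^4, C_1 ≅ Z^6, C_2 ≅ Z^4.

Boundary ∂_1: C_1 → C_0 sends each edge [p,q] (with p < q) to q − p.
This gives a 4×6 integer matrix of rank 3; reducing to Smith normal form yields diagonal entries (1,1,1).

∂_2: C_2 → C_1 maps a triangle to the signed sum of its edges. For instance
  ∂abc = bc − ac + ab,
  ∂bcd = cd − bd + bc.
This gives a 6×4 integer matrix of rank 3; reducing to Smith normal form yields diagonal entries (1,1,1).

Reading off H_k = ker ∂_k / im ∂_{k+1}:

  H_0: rank C_0 − rank ∂_1 = 4 − 3 = 1, and the invariant factors of ∂_1 are all 1, so H_0 = Z.
  H_1: rank ker ∂_1 − rank ∂_2 = (6 − 3) − 3 = 0, and the invariant factors of ∂_2 are all 1, so H_1 = 0.
  H_2: rank ker ∂_2 − rank ∂_3 = (4 − 3) − 0 = 1, and there is no ∂_3, so H_2 = Z.

(K is a triangulation of the 2-sphere S^2.)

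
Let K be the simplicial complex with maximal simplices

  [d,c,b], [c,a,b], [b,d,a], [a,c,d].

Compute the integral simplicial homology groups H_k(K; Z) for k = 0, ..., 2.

Take the total order a < b < c < d on the vertex set. Then K (dimension 2) consists of the simplices:

  0-simplices (4): a, b, c, d
  1-simplices (6): ab, ac, ad, bc, bd, cd
  2-simplices (4): abc, abd, acd, bcd

so the chain groups are C_0 ≅ Z^4, C_1 ≅ Z^6, C_2 ≅ Z^4.

The boundary map ∂_1: C_1 → C_0 maps an edge to its endpoints' difference, ∂[p,q] = q − p. For instance
  ∂ad = d − a.
This gives a 4×6 integer matrix of rank 3; reducing to Smith normal form yields diagonal entries (1,1,1).

∂_2: C_2 → C_1 sends each 2-simplex [p,q,r] to [q,r] − [p,r] + [p,q]. For instance
  ∂abd = bd − ad + ab,
  ∂bcd = cd − bd + bc.
The resulting 6×4 matrix has rank 3, and its Smith normal form has invariant factors (1,1,1).

Reading off H_k = ker ∂_k / im ∂_{k+1}:

  H_0: rank C_0 − rank ∂_1 = 4 − 3 = 1, and the invariant factors of ∂_1 are all 1, so H_0 ≅ Z.
  H_1: rank ker ∂_1 − rank ∂_2 = (6 − 3) − 3 = 0, and the invariant factors of ∂_2 are all 1, so H_1 ≅ 0.
  H_2: rank ker ∂_2 − rank ∂_3 = (4 − 3) − 0 = 1, and there is no ∂_3, so H_2 ≅ Z.

As a check, the Euler characteristic is 4 − 6 + 4 = 2, which agrees with 1 − 0 + 1 = 2.
(K is a triangulation of the 2-sphere S^2.)

H_0 ≅ Z,  H_1 = 0,  H_2 ≅ Z.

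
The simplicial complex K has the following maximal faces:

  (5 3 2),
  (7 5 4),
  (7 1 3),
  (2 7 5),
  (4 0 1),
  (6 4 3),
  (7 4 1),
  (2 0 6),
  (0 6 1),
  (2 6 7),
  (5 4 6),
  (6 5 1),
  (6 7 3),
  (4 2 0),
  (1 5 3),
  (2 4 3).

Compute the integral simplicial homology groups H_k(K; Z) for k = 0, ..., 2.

We work with the vertex ordering 0 < 1 < 2 < 3 < 4 < 5 < 6 < 7. The simplices of K, each written with vertices in increasing order, are:

  0-simplices (8): [0], [1], [2], [3], [4], [5], [6], [7]
  1-simplices (24): (24 of them)
  2-simplices (16): [0,1,4], [0,1,6], [0,2,4], [0,2,6], [1,3,5], [1,3,7], [1,4,7], [1,5,6], [2,3,4], [2,3,5], [2,5,7], [2,6,7], [3,4,6], [3,6,7], [4,5,6], [4,5,7]

Hence C_0 ≅ Z^8, C_1 ≅ Z^24, C_2 ≅ Z^16.

The boundary map ∂_1: C_1 → C_0 maps an edge to its endpoints' difference, ∂[p,q] = q − p. For instance
  ∂[6,7] = [7] − [6].
This gives a 8×24 integer matrix of rank 7; reducing to Smith normal form yields diagonal entries (1,1,1,1,1,1,1).

The boundary map ∂_2: C_2 → C_1 sends each 2-simplex [p,q,r] to [q,r] − [p,r] + [p,q]. For instance
  ∂[0,1,4] = [1,4] − [0,4] + [0,1],
  ∂[3,4,6] = [4,6] − [3,6] + [3,4].
This gives a 24×16 integer matrix of rank 15; reducing to Smith normal form yields diagonal entries (1,1,1,1,1,1,1,1,1,1,1,1,1,1,1).

From H_k ≅ ker(∂_k) / im(∂_{k+1}) we obtain:

  H_0: rank C_0 − rank ∂_1 = 8 − 7 = 1, and the invariant factors of ∂_1 are all 1, so H_0 = Z.
  H_1: rank ker ∂_1 − rank ∂_2 = (24 − 7) − 15 = 2, and the invariant factors of ∂_2 are all 1, so H_1 = Z^2.
  H_2: rank ker ∂_2 − rank ∂_3 = (16 − 15) − 0 = 1, and there is no ∂_3, so H_2 = Z.

(K is a triangulation of the torus T^2.)

H_0 ≅ Z,  H_1 ≅ Z^2,  H_2 ≅ Z.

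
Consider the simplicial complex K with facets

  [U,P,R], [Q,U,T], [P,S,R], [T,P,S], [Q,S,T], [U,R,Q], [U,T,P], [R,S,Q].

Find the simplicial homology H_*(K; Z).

H_0 ≅ Z,  H_1 = 0,  H_2 ≅ Z.

Fix the vertex order P < Q < R < S < T < U and write every simplex with vertices in increasing order. Then dim K = 2 and the simplices of K are:

  0-simplices (6): P, Q, R, S, T, U
  1-simplices (12): PR, PS, PT, PU, QR, QS, QT, QU, RS, RU, ST, TU
  2-simplices (8): PRS, PRU, PST, PTU, QRS, QRU, QST, QTU

Hence C_0 ≅ Z^6, C_1 ≅ Z^12, C_2 ≅ Z^8.

Boundary ∂_1: C_1 → C_0 is given by ∂[p,q] = [q] − [p]. For instance
  ∂PU = U − P.
This gives a 6×12 integer matrix of rank 5; reducing to Smith normal form yields diagonal entries (1,1,1,1,1).

∂_2: C_2 → C_1 maps a triangle to the signed sum of its edges. For instance
  ∂PRS = RS − PS + PR,
  ∂PST = ST − PT + PS.
The 12×8 boundary matrix has rank 7 and Smith normal form diag(1,1,1,1,1,1,1).

Now H_k = ker ∂_k / im ∂_{k+1}, so:

  H_0: rank C_0 − rank ∂_1 = 6 − 5 = 1, and the invariant factors of ∂_1 are all 1, so H_0 = Z.
  H_1: rank ker ∂_1 − rank ∂_2 = (12 − 5) − 7 = 0, and the invariant factors of ∂_2 are all 1, so H_1 = 0.
  H_2: rank ker ∂_2 − rank ∂_3 = (8 − 7) − 0 = 1, and there is no ∂_3, so H_2 = Z.

As a check, the Euler characteristic is 6 − 12 + 8 = 2, which agrees with 1 − 0 + 1 = 2.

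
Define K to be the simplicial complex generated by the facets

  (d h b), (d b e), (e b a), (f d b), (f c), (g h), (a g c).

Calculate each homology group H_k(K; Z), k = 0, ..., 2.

H_0 ≅ Z,  H_1 ≅ Z^2,  H_2 = 0.

Take the total order a < b < c < d < e < f < g < h on the vertex set. Then K (dimension 2) consists of the simplices:

  0-simplices (8): a, b, c, d, e, f, g, h
  1-simplices (14): ab, ac, ae, ag, bd, be, bf, bh, cf, cg, de, df, dh, gh
  2-simplices (5): abe, acg, bde, bdf, bdh

giving chain groups C_0 ≅ Z^8, C_1 ≅ Z^14, C_2 ≅ Z^5.

Boundary ∂_1: C_1 → C_0 is given by ∂[p,q] = [q] − [p]. For instance
  ∂gh = h − g.
This gives a 8×14 integer matrix of rank 7; reducing to Smith normal form yields diagonal entries (1,1,1,1,1,1,1).

∂_2: C_2 → C_1 sends each 2-simplex [p,q,r] to [q,r] − [p,r] + [p,q]. For instance
  ∂abe = be − ae + ab,
  ∂bde = de − be + bd.
The resulting 14×5 matrix has rank 5, and its Smith normal form has invariant factors (1,1,1,1,1).

Computing H_k = (kernel of ∂_k) / (image of ∂_{k+1}):

  H_0: rank C_0 − rank ∂_1 = 8 − 7 = 1, and the invariant factors of ∂_1 are all 1, so H_0 ≅ Z.
  H_1: rank ker ∂_1 − rank ∂_2 = (14 − 7) − 5 = 2, and the invariant factors of ∂_2 are all 1, so H_1 ≅ Z^2.
  H_2: rank ker ∂_2 − rank ∂_3 = (5 − 5) − 0 = 0, and there is no ∂_3, so H_2 ≅ 0.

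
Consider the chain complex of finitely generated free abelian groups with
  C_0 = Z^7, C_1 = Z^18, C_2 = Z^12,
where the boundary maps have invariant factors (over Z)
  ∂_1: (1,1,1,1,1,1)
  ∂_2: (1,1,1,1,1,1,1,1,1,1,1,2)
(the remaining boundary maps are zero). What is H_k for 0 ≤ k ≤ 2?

H_0: b_0 = 7 − 0 − 6 = 1; torsion from ∂_1 factors > 1: none. So H_0 = Z.
H_1: b_1 = 18 − 6 − 12 = 0; torsion from ∂_2 factors > 1: [2]. So H_1 = Z/2Z.
H_2: b_2 = 12 − 12 − 0 = 0; torsion from ∂_3 factors > 1: none. So H_2 = 0.

H_0 = Z,  H_1 = Z/2Z,  H_2 = 0.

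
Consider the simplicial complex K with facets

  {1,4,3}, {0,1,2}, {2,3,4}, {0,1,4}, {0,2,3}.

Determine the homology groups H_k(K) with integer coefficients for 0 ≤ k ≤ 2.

Fix the vertex order 0 < 1 < 2 < 3 < 4 and write every simplex with vertices in increasing order. Then dim K = 2 and the simplices of K are:

  0-simplices (5): [0], [1], [2], [3], [4]
  1-simplices (10): [0,1], [0,2], [0,3], [0,4], [1,2], [1,3], [1,4], [2,3], [2,4], [3,4]
  2-simplices (5): [0,1,2], [0,1,4], [0,2,3], [1,3,4], [2,3,4]

giving chain groups C_0 ≅ Z^5, C_1 ≅ Z^10, C_2 ≅ Z^5.

The boundary map ∂_1: C_1 → C_0 is given by ∂[p,q] = [q] − [p]. For instance
  ∂[3,4] = [4] − [3].
This gives a 5×10 integer matrix of rank 4; reducing to Smith normal form yields diagonal entries (1,1,1,1).

The boundary map ∂_2: C_2 → C_1 acts by ∂[p,q,r] = [q,r] − [p,r] + [p,q]. For instance
  ∂[0,1,4] = [1,4] − [0,4] + [0,1],
  ∂[1,3,4] = [3,4] − [1,4] + [1,3].
This gives a 10×5 integer matrix of rank 5; reducing to Smith normal form yields diagonal entries (1,1,1,1,1).

From H_k ≅ ker(∂_k) / im(∂_{k+1}) we obtain:

  H_0: rank C_0 − rank ∂_1 = 5 − 4 = 1, and the invariant factors of ∂_1 are all 1, so H_0 = Z.
  H_1: rank ker ∂_1 − rank ∂_2 = (10 − 4) − 5 = 1, and the invariant factors of ∂_2 are all 1, so H_1 = Z.
  H_2: rank ker ∂_2 − rank ∂_3 = (5 − 5) − 0 = 0, and there is no ∂_3, so H_2 = 0.

As a check, the Euler characteristic is 5 − 10 + 5 = 0, which agrees with 1 − 1 + 0 = 0.

H_0 = Z,  H_1 = Z,  H_2 = 0.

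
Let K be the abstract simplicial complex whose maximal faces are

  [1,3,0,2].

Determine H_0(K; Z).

Order the vertices as 0 < 1 < 2 < 3. Listing each simplex with vertices in this order, K has dimension 3 with simplices:

  0-simplices (4): [0], [1], [2], [3]
  1-simplices (6): [0,1], [0,2], [0,3], [1,2], [1,3], [2,3]
  2-simplices (4): [0,1,2], [0,1,3], [0,2,3], [1,2,3]
  3-simplices (1): [0,1,2,3]

so the chain groups are C_0 ≅ Z^4, C_1 ≅ Z^6, C_2 ≅ Z^4, C_3 ≅ Z^1.

∂_1: C_1 → C_0 is given by ∂[p,q] = [q] − [p].
This gives a 4×6 integer matrix of rank 3; reducing to Smith normal form yields diagonal entries (1,1,1).

Boundary ∂_2: C_2 → C_1 acts by ∂[p,q,r] = [q,r] − [p,r] + [p,q]. For instance
  ∂[0,1,3] = [1,3] − [0,3] + [0,1],
  ∂[1,2,3] = [2,3] − [1,3] + [1,2].
As a 6×4 matrix over Z this has rank 3, with invariant factors (1,1,1).

∂_3: C_3 → C_2 sends each 3-simplex σ to the alternating sum Σ_i (−1)^i (σ with its i-th vertex removed). For instance
  ∂[0,1,2,3] = [1,2,3] − [0,2,3] + [0,1,3] − [0,1,2].
As a 4×1 matrix over Z this has rank 1, with invariant factors (1).

Computing H_k = (kernel of ∂_k) / (image of ∂_{k+1}):

  H_0: rank C_0 − rank ∂_1 = 4 − 3 = 1, and the invariant factors of ∂_1 are all 1, so H_0 = Z.

H_0 ≅ Z.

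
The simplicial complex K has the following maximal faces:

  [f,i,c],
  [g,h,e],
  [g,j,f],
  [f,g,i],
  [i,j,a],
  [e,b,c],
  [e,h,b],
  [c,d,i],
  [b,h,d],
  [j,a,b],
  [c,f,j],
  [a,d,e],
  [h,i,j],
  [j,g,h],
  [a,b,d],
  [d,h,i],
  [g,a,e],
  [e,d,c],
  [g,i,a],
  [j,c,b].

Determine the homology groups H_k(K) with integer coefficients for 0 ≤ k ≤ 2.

Order the vertices as a < b < c < d < e < f < g < h < i < j. Listing each simplex with vertices in this order, K has dimension 2 with simplices:

  0-simplices (10): a, b, c, d, e, f, g, h, i, j
  1-simplices (30): ab, ad, ae, ag, ai, aj, bc, bd, be, bh, bj, cd, ce, cf, ci, cj, de, dh, di, eg, eh, fg, fi, fj, gh, gi, gj, hi, hj, ij
  2-simplices (20): abd, abj, ade, aeg, agi, aij, bce, bcj, bdh, beh, cde, cdi, cfi, cfj, dhi, egh, fgi, fgj, ghj, hij

Hence C_0 ≅ Z^10, C_1 ≅ Z^30, C_2 ≅ Z^20.

The boundary map ∂_1: C_1 → C_0 is given by ∂[p,q] = [q] − [p]. For instance
  ∂ad = d − a.
The resulting 10×30 matrix has rank 9, and its Smith normal form has invariant factors (1,1,1,1,1,1,1,1,1).

Boundary ∂_2: C_2 → C_1 maps a triangle to the signed sum of its edges. For instance
  ∂agi = gi − ai + ag,
  ∂bdh = dh − bh + bd.
As a 30×20 matrix over Z this has rank 20, with invariant factors (1,1,1,1,1,1,1,1,1,1,1,1,1,1,1,1,1,1,1,2).

From H_k ≅ ker(∂_k) / im(∂_{k+1}) we obtain:

  H_0: rank C_0 − rank ∂_1 = 10 − 9 = 1, and the invariant factors of ∂_1 are all 1, so H_0 = Z.
  H_1: rank ker ∂_1 − rank ∂_2 = (30 − 9) − 20 = 1, and ∂_2 has invariant factor 2 > 1, so H_1 = Z ⊕ Z/2.
  H_2: rank ker ∂_2 − rank ∂_3 = (20 − 20) − 0 = 0, and there is no ∂_3, so H_2 = 0.

As a check, the Euler characteristic is 10 − 30 + 20 = 0, which agrees with 1 − 1 + 0 = 0.
(K is a triangulation of the Klein bottle.)

H_0 = Z,  H_1 = Z ⊕ Z/2,  H_2 = 0.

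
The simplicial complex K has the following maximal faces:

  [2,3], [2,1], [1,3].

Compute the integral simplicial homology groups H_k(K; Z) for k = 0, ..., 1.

H_0 = Z,  H_1 = Z.

Order the vertices as 1 < 2 < 3. Listing each simplex with vertices in this order, K has dimension 1 with simplices:

  0-simplices (3): [1], [2], [3]
  1-simplices (3): [1,2], [1,3], [2,3]

giving chain groups C_0 ≅ Z^3, C_1 ≅ Z^3.

The boundary map ∂_1: C_1 → C_0 sends each edge [p,q] (with p < q) to q − p. For instance
  ∂[2,3] = [3] − [2].
The 3×3 boundary matrix has rank 2 and Smith normal form diag(1,1).

Computing H_k = (kernel of ∂_k) / (image of ∂_{k+1}):

  H_0: rank C_0 − rank ∂_1 = 3 − 2 = 1, and the invariant factors of ∂_1 are all 1, so H_0 ≅ Z.
  H_1: rank ker ∂_1 − rank ∂_2 = (3 − 2) − 0 = 1, and there is no ∂_2, so H_1 ≅ Z.

As a check, the Euler characteristic is 3 − 3 = 0, which agrees with 1 − 1 = 0.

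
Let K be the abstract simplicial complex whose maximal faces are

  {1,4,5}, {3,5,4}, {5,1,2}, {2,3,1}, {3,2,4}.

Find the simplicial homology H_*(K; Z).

H_0 ≅ Z,  H_1 ≅ Z,  H_2 = 0.

We work with the vertex ordering 1 < 2 < 3 < 4 < 5. The simplices of K, each written with vertices in increasing order, are:

  0-simplices (5): [1], [2], [3], [4], [5]
  1-simplices (10): [1,2], [1,3], [1,4], [1,5], [2,3], [2,4], [2,5], [3,4], [3,5], [4,5]
  2-simplices (5): [1,2,3], [1,2,5], [1,4,5], [2,3,4], [3,4,5]

so the chain groups are C_0 ≅ Z^5, C_1 ≅ Z^10, C_2 ≅ Z^5.

Boundary ∂_1: C_1 → C_0 maps an edge to its endpoints' difference, ∂[p,q] = q − p. For instance
  ∂[1,5] = [5] − [1].
As a 5×10 matrix over Z this has rank 4, with invariant factors (1,1,1,1).

Boundary ∂_2: C_2 → C_1 maps a triangle to the signed sum of its edges. For instance
  ∂[1,2,3] = [2,3] − [1,3] + [1,2],
  ∂[1,2,5] = [2,5] − [1,5] + [1,2].
The resulting 10×5 matrix has rank 5, and its Smith normal form has invariant factors (1,1,1,1,1).

Computing H_k = (kernel of ∂_k) / (image of ∂_{k+1}):

  H_0: rank C_0 − rank ∂_1 = 5 − 4 = 1, and the invariant factors of ∂_1 are all 1, so H_0 = Z.
  H_1: rank ker ∂_1 − rank ∂_2 = (10 − 4) − 5 = 1, and the invariant factors of ∂_2 are all 1, so H_1 = Z.
  H_2: rank ker ∂_2 − rank ∂_3 = (5 − 5) − 0 = 0, and there is no ∂_3, so H_2 = 0.

(K is a triangulation of the Möbius band.)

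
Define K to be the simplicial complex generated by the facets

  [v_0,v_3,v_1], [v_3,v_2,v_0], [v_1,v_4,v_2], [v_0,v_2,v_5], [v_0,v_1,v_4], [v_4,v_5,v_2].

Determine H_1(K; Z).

Take the total order v_0 < v_1 < v_2 < v_3 < v_4 < v_5 on the vertex set. Then K (dimension 2) consists of the simplices:

  0-simplices (6): [v_0], [v_1], [v_2], [v_3], [v_4], [v_5]
  1-simplices (12): [v_0,v_1], [v_0,v_2], [v_0,v_3], [v_0,v_4], [v_0,v_5], [v_1,v_2], [v_1,v_3], [v_1,v_4], [v_2,v_3], [v_2,v_4], [v_2,v_5], [v_4,v_5]
  2-simplices (6): [v_0,v_1,v_3], [v_0,v_1,v_4], [v_0,v_2,v_3], [v_0,v_2,v_5], [v_1,v_2,v_4], [v_2,v_4,v_5]

so the chain groups are C_0 ≅ Z^6, C_1 ≅ Z^12, C_2 ≅ Z^6.

∂_1: C_1 → C_0 sends each edge [p,q] (with p < q) to q − p. For instance
  ∂[v_1,v_2] = [v_2] − [v_1].
This gives a 6×12 integer matrix of rank 5; reducing to Smith normal form yields diagonal entries (1,1,1,1,1).

The boundary map ∂_2: C_2 → C_1 acts by ∂[p,q,r] = [q,r] − [p,r] + [p,q]. For instance
  ∂[v_0,v_2,v_5] = [v_2,v_5] − [v_0,v_5] + [v_0,v_2],
  ∂[v_2,v_4,v_5] = [v_4,v_5] − [v_2,v_5] + [v_2,v_4].
As a 12×6 matrix over Z this has rank 6, with invariant factors (1,1,1,1,1,1).

Reading off H_k = ker ∂_k / im ∂_{k+1}:

  H_1: rank ker ∂_1 − rank ∂_2 = (12 − 5) − 6 = 1, and the invariant factors of ∂_2 are all 1, so H_1 ≅ Z.

(K is a triangulation of the cylinder S^1 x I.)

H_1 ≅ Z.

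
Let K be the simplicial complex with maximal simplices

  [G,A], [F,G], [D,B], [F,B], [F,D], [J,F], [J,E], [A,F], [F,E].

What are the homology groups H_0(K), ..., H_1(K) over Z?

H_0 = Z,  H_1 = Z^3.

Take the total order A < B < D < E < F < G < J on the vertex set. Then K (dimension 1) consists of the simplices:

  0-simplices (7): A, B, D, E, F, G, J
  1-simplices (9): AF, AG, BD, BF, DF, EF, EJ, FG, FJ

giving chain groups C_0 ≅ Z^7, C_1 ≅ Z^9.

Boundary ∂_1: C_1 → C_0 sends each edge [p,q] (with p < q) to q − p. For instance
  ∂AF = F − A.
The resulting 7×9 matrix has rank 6, and its Smith normal form has invariant factors (1,1,1,1,1,1).

Now H_k = ker ∂_k / im ∂_{k+1}, so:

  H_0: rank C_0 − rank ∂_1 = 7 − 6 = 1, and the invariant factors of ∂_1 are all 1, so H_0 ≅ Z.
  H_1: rank ker ∂_1 − rank ∂_2 = (9 − 6) − 0 = 3, and there is no ∂_2, so H_1 ≅ Z^3.

(K is a triangulation of a wedge of 3 circles.)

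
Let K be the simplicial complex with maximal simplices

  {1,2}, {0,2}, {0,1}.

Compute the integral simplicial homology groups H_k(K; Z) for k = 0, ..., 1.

Order the vertices as 0 < 1 < 2. Listing each simplex with vertices in this order, K has dimension 1 with simplices:

  0-simplices (3): [0], [1], [2]
  1-simplices (3): [0,1], [0,2], [1,2]

giving chain groups C_0 ≅ Z^3, C_1 ≅ Z^3.

The boundary map ∂_1: C_1 → C_0 sends each edge [p,q] (with p < q) to q − p. For instance
  ∂[1,2] = [2] − [1].
This gives a 3×3 integer matrix of rank 2; reducing to Smith normal form yields diagonal entries (1,1).

Computing H_k = (kernel of ∂_k) / (image of ∂_{k+1}):

  H_0: rank C_0 − rank ∂_1 = 3 − 2 = 1, and the invariant factors of ∂_1 are all 1, so H_0 ≅ Z.
  H_1: rank ker ∂_1 − rank ∂_2 = (3 − 2) − 0 = 1, and there is no ∂_2, so H_1 ≅ Z.

(K is a triangulation of the circle S^1.)

H_0 = Z,  H_1 = Z.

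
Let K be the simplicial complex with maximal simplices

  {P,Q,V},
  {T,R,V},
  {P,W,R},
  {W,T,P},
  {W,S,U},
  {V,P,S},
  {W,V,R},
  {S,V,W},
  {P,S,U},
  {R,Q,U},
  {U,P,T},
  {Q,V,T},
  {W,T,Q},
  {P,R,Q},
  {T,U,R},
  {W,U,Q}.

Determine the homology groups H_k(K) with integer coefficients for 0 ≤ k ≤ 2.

K has 8 vertices, 24 edges, 16 triangles.
rank ∂_0 = 0, rank ∂_1 = 7 ⇒ b_0 = 8 − 0 − 7 = 1; all invariant factors of ∂_1 are 1 so no torsion. So H_0 ≅ Z.
rank ∂_1 = 7, rank ∂_2 = 15 ⇒ b_1 = 24 − 7 − 15 = 2; all invariant factors of ∂_2 are 1 so no torsion. So H_1 ≅ Z^2.
rank ∂_2 = 15, rank ∂_3 = 0 ⇒ b_2 = 16 − 15 − 0 = 1. So H_2 ≅ Z.

H_0 = Z,  H_1 = Z^2,  H_2 = Z.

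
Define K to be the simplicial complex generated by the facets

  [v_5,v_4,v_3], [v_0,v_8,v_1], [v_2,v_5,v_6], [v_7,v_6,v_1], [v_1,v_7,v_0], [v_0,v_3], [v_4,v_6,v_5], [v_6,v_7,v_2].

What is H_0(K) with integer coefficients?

H_0 = Z.

Order the vertices as v_0 < v_1 < v_2 < v_3 < v_4 < v_5 < v_6 < v_7 < v_8. Listing each simplex with vertices in this order, K has dimension 2 with simplices:

  0-simplices (9): [v_0], [v_1], [v_2], [v_3], [v_4], [v_5], [v_6], [v_7], [v_8]
  1-simplices (16): (16 of them)
  2-simplices (7): [v_0,v_1,v_7], [v_0,v_1,v_8], [v_1,v_6,v_7], [v_2,v_5,v_6], [v_2,v_6,v_7], [v_3,v_4,v_5], [v_4,v_5,v_6]

Hence C_0 ≅ Z^9, C_1 ≅ Z^16, C_2 ≅ Z^7.

Boundary ∂_1: C_1 → C_0 is given by ∂[p,q] = [q] − [p].
The 9×16 boundary matrix has rank 8 and Smith normal form diag(1,1,1,1,1,1,1,1).

The boundary map ∂_2: C_2 → C_1 acts by ∂[p,q,r] = [q,r] − [p,r] + [p,q]. For instance
  ∂[v_4,v_5,v_6] = [v_5,v_6] − [v_4,v_6] + [v_4,v_5],
  ∂[v_0,v_1,v_7] = [v_1,v_7] − [v_0,v_7] + [v_0,v_1].
This gives a 16×7 integer matrix of rank 7; reducing to Smith normal form yields diagonal entries (1,1,1,1,1,1,1).

Now H_k = ker ∂_k / im ∂_{k+1}, so:

  H_0: rank C_0 − rank ∂_1 = 9 − 8 = 1, and the invariant factors of ∂_1 are all 1, so H_0 ≅ Z.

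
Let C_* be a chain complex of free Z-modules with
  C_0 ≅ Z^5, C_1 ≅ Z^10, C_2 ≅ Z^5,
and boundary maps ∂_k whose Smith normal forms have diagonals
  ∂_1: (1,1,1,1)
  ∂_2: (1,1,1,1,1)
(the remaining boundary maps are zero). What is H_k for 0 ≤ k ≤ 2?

H_0: b_0 = 5 − 0 − 4 = 1; torsion from ∂_1 factors > 1: none. So H_0 ≅ Z.
H_1: b_1 = 10 − 4 − 5 = 1; torsion from ∂_2 factors > 1: none. So H_1 ≅ Z.
H_2: b_2 = 5 − 5 − 0 = 0; torsion from ∂_3 factors > 1: none. So H_2 ≅ 0.

H_0 ≅ Z,  H_1 ≅ Z,  H_2 = 0.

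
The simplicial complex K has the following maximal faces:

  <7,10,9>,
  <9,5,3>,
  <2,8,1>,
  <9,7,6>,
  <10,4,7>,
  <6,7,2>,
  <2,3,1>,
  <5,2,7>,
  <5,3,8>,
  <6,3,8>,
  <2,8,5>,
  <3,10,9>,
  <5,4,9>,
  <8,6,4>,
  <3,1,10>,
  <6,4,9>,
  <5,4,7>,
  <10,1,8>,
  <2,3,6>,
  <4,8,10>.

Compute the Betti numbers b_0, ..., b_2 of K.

Fix the vertex order 1 < 2 < 3 < 4 < 5 < 6 < 7 < 8 < 9 < 10 and write every simplex with vertices in increasing order. Then dim K = 2 and the simplices of K are:

  0-simplices (10): [1], [2], [3], [4], [5], [6], [7], [8], [9], [10]
  1-simplices (30): (30 of them)
  2-simplices (20): (20 of them)

Hence C_0 ≅ Z^10, C_1 ≅ Z^30, C_2 ≅ Z^20.

Boundary ∂_1: C_1 → C_0 is given by ∂[p,q] = [q] − [p]. For instance
  ∂[6,8] = [8] − [6].
The 10×30 boundary matrix has rank 9 and Smith normal form diag(1,1,1,1,1,1,1,1,1).

The boundary map ∂_2: C_2 → C_1 maps a triangle to the signed sum of its edges. For instance
  ∂[3,5,9] = [5,9] − [3,9] + [3,5],
  ∂[1,3,10] = [3,10] − [1,10] + [1,3].
This gives a 30×20 integer matrix of rank 20; reducing to Smith normal form yields diagonal entries (1,1,1,1,1,1,1,1,1,1,1,1,1,1,1,1,1,1,1,2).

Reading off H_k = ker ∂_k / im ∂_{k+1}:

  H_0: rank C_0 − rank ∂_1 = 10 − 9 = 1, and the invariant factors of ∂_1 are all 1, so H_0 ≅ Z.
  H_1: rank ker ∂_1 − rank ∂_2 = (30 − 9) − 20 = 1, and ∂_2 has invariant factor 2 > 1, so H_1 ≅ Z × Z/2.
  H_2: rank ker ∂_2 − rank ∂_3 = (20 − 20) − 0 = 0, and there is no ∂_3, so H_2 ≅ 0.

(K is a triangulation of the Klein bottle.)

Hence the Betti numbers are b_0 = 1, b_1 = 1, b_2 = 0.

b_0 = 1, b_1 = 1, b_2 = 0.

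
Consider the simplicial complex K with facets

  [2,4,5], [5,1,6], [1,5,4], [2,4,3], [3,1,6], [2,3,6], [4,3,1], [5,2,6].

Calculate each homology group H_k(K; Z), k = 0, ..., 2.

Fix the vertex order 1 < 2 < 3 < 4 < 5 < 6 and write every simplex with vertices in increasing order. Then dim K = 2 and the simplices of K are:

  0-simplices (6): [1], [2], [3], [4], [5], [6]
  1-simplices (12): [1,3], [1,4], [1,5], [1,6], [2,3], [2,4], [2,5], [2,6], [3,4], [3,6], [4,5], [5,6]
  2-simplices (8): [1,3,4], [1,3,6], [1,4,5], [1,5,6], [2,3,4], [2,3,6], [2,4,5], [2,5,6]

Hence C_0 ≅ Z^6, C_1 ≅ Z^12, C_2 ≅ Z^8.

∂_1: C_1 → C_0 sends each edge [p,q] (with p < q) to q − p.
The 6×12 boundary matrix has rank 5 and Smith normal form diag(1,1,1,1,1).

Boundary ∂_2: C_2 → C_1 sends each 2-simplex [p,q,r] to [q,r] − [p,r] + [p,q]. For instance
  ∂[2,3,4] = [3,4] − [2,4] + [2,3],
  ∂[1,5,6] = [5,6] − [1,6] + [1,5].
The 12×8 boundary matrix has rank 7 and Smith normal form diag(1,1,1,1,1,1,1).

From H_k ≅ ker(∂_k) / im(∂_{k+1}) we obtain:

  H_0: rank C_0 − rank ∂_1 = 6 − 5 = 1, and the invariant factors of ∂_1 are all 1, so H_0 = Z.
  H_1: rank ker ∂_1 − rank ∂_2 = (12 − 5) − 7 = 0, and the invariant factors of ∂_2 are all 1, so H_1 = 0.
  H_2: rank ker ∂_2 − rank ∂_3 = (8 − 7) − 0 = 1, and there is no ∂_3, so H_2 = Z.

As a check, the Euler characteristic is 6 − 12 + 8 = 2, which agrees with 1 − 0 + 1 = 2.

H_0 ≅ Z,  H_1 = 0,  H_2 ≅ Z.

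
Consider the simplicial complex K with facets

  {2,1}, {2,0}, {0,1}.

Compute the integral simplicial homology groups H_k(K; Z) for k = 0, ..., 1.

Fix the vertex order 0 < 1 < 2 and write every simplex with vertices in increasing order. Then dim K = 1 and the simplices of K are:

  0-simplices (3): [0], [1], [2]
  1-simplices (3): [0,1], [0,2], [1,2]

Hence C_0 ≅ Z^3, C_1 ≅ Z^3.

∂_1: C_1 → C_0 is given by ∂[p,q] = [q] − [p]. For instance
  ∂[1,2] = [2] − [1].
This gives a 3×3 integer matrix of rank 2; reducing to Smith normal form yields diagonal entries (1,1).

Now H_k = ker ∂_k / im ∂_{k+1}, so:

  H_0: rank C_0 − rank ∂_1 = 3 − 2 = 1, and the invariant factors of ∂_1 are all 1, so H_0 = Z.
  H_1: rank ker ∂_1 − rank ∂_2 = (3 − 2) − 0 = 1, and there is no ∂_2, so H_1 = Z.

(K is a triangulation of the circle S^1.)

H_0 ≅ Z,  H_1 ≅ Z.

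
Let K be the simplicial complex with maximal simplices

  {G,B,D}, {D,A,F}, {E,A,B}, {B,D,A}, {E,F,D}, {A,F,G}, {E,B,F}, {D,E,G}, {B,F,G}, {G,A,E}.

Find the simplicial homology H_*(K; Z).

H_0 = Z,  H_1 = Z_2,  H_2 = 0.

K has 6 vertices, 15 edges, 10 triangles.
rank ∂_0 = 0, rank ∂_1 = 5 ⇒ b_0 = 6 − 0 − 5 = 1; all invariant factors of ∂_1 are 1 so no torsion. So H_0 ≅ Z.
rank ∂_1 = 5, rank ∂_2 = 10 ⇒ b_1 = 15 − 5 − 10 = 0; ∂_2 has invariant factor(s) [2] giving torsion. So H_1 ≅ Z_2.
rank ∂_2 = 10, rank ∂_3 = 0 ⇒ b_2 = 10 − 10 − 0 = 0. So H_2 ≅ 0.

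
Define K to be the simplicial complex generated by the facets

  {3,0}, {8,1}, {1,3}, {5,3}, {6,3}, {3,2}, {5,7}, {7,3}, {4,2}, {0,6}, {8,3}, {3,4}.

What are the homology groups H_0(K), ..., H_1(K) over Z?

H_0 = Z,  H_1 = Z^4.

K has 9 vertices, 12 edges.
rank ∂_0 = 0, rank ∂_1 = 8 ⇒ b_0 = 9 − 0 − 8 = 1; all invariant factors of ∂_1 are 1 so no torsion. So H_0 = Z.
rank ∂_1 = 8, rank ∂_2 = 0 ⇒ b_1 = 12 − 8 − 0 = 4. So H_1 = Z^4.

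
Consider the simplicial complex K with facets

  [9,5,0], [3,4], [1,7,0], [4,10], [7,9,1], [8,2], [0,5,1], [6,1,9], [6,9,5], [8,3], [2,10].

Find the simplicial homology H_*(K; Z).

H_0 ≅ Z^2,  H_1 ≅ Z^2,  H_2 = 0.

We work with the vertex ordering 0 < 1 < 2 < 3 < 4 < 5 < 6 < 7 < 8 < 9 < 10. The simplices of K, each written with vertices in increasing order, are:

  0-simplices (11): [0], [1], [2], [3], [4], [5], [6], [7], [8], [9], [10]
  1-simplices (17): [0,1], [0,5], [0,7], [0,9], [1,5], [1,6], [1,7], [1,9], [2,8], [2,10], [3,4], [3,8], [4,10], [5,6], [5,9], [6,9], [7,9]
  2-simplices (6): [0,1,5], [0,1,7], [0,5,9], [1,6,9], [1,7,9], [5,6,9]

Hence C_0 ≅ Z^11, C_1 ≅ Z^17, C_2 ≅ Z^6.

∂_1: C_1 → C_0 maps an edge to its endpoints' difference, ∂[p,q] = q − p.
This gives a 11×17 integer matrix of rank 9; reducing to Smith normal form yields diagonal entries (1,1,1,1,1,1,1,1,1).

∂_2: C_2 → C_1 acts by ∂[p,q,r] = [q,r] − [p,r] + [p,q]. For instance
  ∂[0,1,7] = [1,7] − [0,7] + [0,1],
  ∂[0,5,9] = [5,9] − [0,9] + [0,5].
The 17×6 boundary matrix has rank 6 and Smith normal form diag(1,1,1,1,1,1).

From H_k ≅ ker(∂_k) / im(∂_{k+1}) we obtain:

  H_0: rank C_0 − rank ∂_1 = 11 − 9 = 2, and the invariant factors of ∂_1 are all 1, so H_0 ≅ Z^2.
  H_1: rank ker ∂_1 − rank ∂_2 = (17 − 9) − 6 = 2, and the invariant factors of ∂_2 are all 1, so H_1 ≅ Z^2.
  H_2: rank ker ∂_2 − rank ∂_3 = (6 − 6) − 0 = 0, and there is no ∂_3, so H_2 ≅ 0.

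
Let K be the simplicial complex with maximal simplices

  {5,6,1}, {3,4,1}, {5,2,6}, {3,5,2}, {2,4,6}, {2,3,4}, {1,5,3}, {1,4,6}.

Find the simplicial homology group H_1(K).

We work with the vertex ordering 1 < 2 < 3 < 4 < 5 < 6. The simplices of K, each written with vertices in increasing order, are:

  0-simplices (6): [1], [2], [3], [4], [5], [6]
  1-simplices (12): [1,3], [1,4], [1,5], [1,6], [2,3], [2,4], [2,5], [2,6], [3,4], [3,5], [4,6], [5,6]
  2-simplices (8): [1,3,4], [1,3,5], [1,4,6], [1,5,6], [2,3,4], [2,3,5], [2,4,6], [2,5,6]

giving chain groups C_0 ≅ Z^6, C_1 ≅ Z^12, C_2 ≅ Z^8.

Boundary ∂_1: C_1 → C_0 is given by ∂[p,q] = [q] − [p]. For instance
  ∂[3,5] = [5] − [3].
The 6×12 boundary matrix has rank 5 and Smith normal form diag(1,1,1,1,1).

∂_2: C_2 → C_1 sends each 2-simplex [p,q,r] to [q,r] − [p,r] + [p,q]. For instance
  ∂[2,3,5] = [3,5] − [2,5] + [2,3],
  ∂[1,5,6] = [5,6] − [1,6] + [1,5].
The 12×8 boundary matrix has rank 7 and Smith normal form diag(1,1,1,1,1,1,1).

Reading off H_k = ker ∂_k / im ∂_{k+1}:

  H_1: rank ker ∂_1 − rank ∂_2 = (12 − 5) − 7 = 0, and the invariant factors of ∂_2 are all 1, so H_1 = 0.

H_1 ≅ 0.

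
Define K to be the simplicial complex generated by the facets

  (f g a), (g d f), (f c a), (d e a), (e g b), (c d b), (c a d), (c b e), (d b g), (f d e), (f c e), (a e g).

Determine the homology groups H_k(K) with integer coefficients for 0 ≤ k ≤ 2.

K has 7 vertices, 18 edges, 12 triangles.
rank ∂_0 = 0, rank ∂_1 = 6 ⇒ b_0 = 7 − 0 − 6 = 1; all invariant factors of ∂_1 are 1 so no torsion. So H_0 = Z.
rank ∂_1 = 6, rank ∂_2 = 12 ⇒ b_1 = 18 − 6 − 12 = 0; ∂_2 has invariant factor(s) [2] giving torsion. So H_1 = Z/2.
rank ∂_2 = 12, rank ∂_3 = 0 ⇒ b_2 = 12 − 12 − 0 = 0. So H_2 = 0.

H_0 = Z,  H_1 = Z/2,  H_2 = 0.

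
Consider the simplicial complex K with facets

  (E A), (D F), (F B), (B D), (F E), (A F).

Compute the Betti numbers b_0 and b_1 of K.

Fix the vertex order A < B < D < E < F and write every simplex with vertices in increasing order. Then dim K = 1 and the simplices of K are:

  0-simplices (5): A, B, D, E, F
  1-simplices (6): AE, AF, BD, BF, DF, EF

so the chain groups are C_0 ≅ Z^5, C_1 ≅ Z^6.

∂_1: C_1 → C_0 is given by ∂[p,q] = [q] − [p]. For instance
  ∂BF = F − B.
This gives a 5×6 integer matrix of rank 4; reducing to Smith normal form yields diagonal entries (1,1,1,1).

Computing H_k = (kernel of ∂_k) / (image of ∂_{k+1}):

  H_0: rank C_0 − rank ∂_1 = 5 − 4 = 1, and the invariant factors of ∂_1 are all 1, so H_0 = Z.
  H_1: rank ker ∂_1 − rank ∂_2 = (6 − 4) − 0 = 2, and there is no ∂_2, so H_1 = Z^2.

Hence the Betti numbers are b_0 = 1, b_1 = 2.

b_0 = 1, b_1 = 2.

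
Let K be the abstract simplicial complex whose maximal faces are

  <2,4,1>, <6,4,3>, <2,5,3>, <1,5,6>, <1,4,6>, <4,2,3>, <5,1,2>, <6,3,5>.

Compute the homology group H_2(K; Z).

We work with the vertex ordering 1 < 2 < 3 < 4 < 5 < 6. The simplices of K, each written with vertices in increasing order, are:

  0-simplices (6): [1], [2], [3], [4], [5], [6]
  1-simplices (12): [1,2], [1,4], [1,5], [1,6], [2,3], [2,4], [2,5], [3,4], [3,5], [3,6], [4,6], [5,6]
  2-simplices (8): [1,2,4], [1,2,5], [1,4,6], [1,5,6], [2,3,4], [2,3,5], [3,4,6], [3,5,6]

giving chain groups C_0 ≅ Z^6, C_1 ≅ Z^12, C_2 ≅ Z^8.

Boundary ∂_1: C_1 → C_0 is given by ∂[p,q] = [q] − [p]. For instance
  ∂[1,4] = [4] − [1].
The 6×12 boundary matrix has rank 5 and Smith normal form diag(1,1,1,1,1).

Boundary ∂_2: C_2 → C_1 maps a triangle to the signed sum of its edges. For instance
  ∂[3,5,6] = [5,6] − [3,6] + [3,5],
  ∂[1,4,6] = [4,6] − [1,6] + [1,4].
This gives a 12×8 integer matrix of rank 7; reducing to Smith normal form yields diagonal entries (1,1,1,1,1,1,1).

Computing H_k = (kernel of ∂_k) / (image of ∂_{k+1}):

  H_2: rank ker ∂_2 − rank ∂_3 = (8 − 7) − 0 = 1, and there is no ∂_3, so H_2 ≅ Z.

H_2 = Z.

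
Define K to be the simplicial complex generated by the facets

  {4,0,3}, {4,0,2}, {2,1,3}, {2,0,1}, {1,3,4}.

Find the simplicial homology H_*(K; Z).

H_0 = Z,  H_1 = Z,  H_2 = 0.

We work with the vertex ordering 0 < 1 < 2 < 3 < 4. The simplices of K, each written with vertices in increasing order, are:

  0-simplices (5): [0], [1], [2], [3], [4]
  1-simplices (10): [0,1], [0,2], [0,3], [0,4], [1,2], [1,3], [1,4], [2,3], [2,4], [3,4]
  2-simplices (5): [0,1,2], [0,2,4], [0,3,4], [1,2,3], [1,3,4]

so the chain groups are C_0 ≅ Z^5, C_1 ≅ Z^10, C_2 ≅ Z^5.

Boundary ∂_1: C_1 → C_0 maps an edge to its endpoints' difference, ∂[p,q] = q − p.
As a 5×10 matrix over Z this has rank 4, with invariant factors (1,1,1,1).

Boundary ∂_2: C_2 → C_1 sends each 2-simplex [p,q,r] to [q,r] − [p,r] + [p,q]. For instance
  ∂[1,2,3] = [2,3] − [1,3] + [1,2],
  ∂[0,2,4] = [2,4] − [0,4] + [0,2].
This gives a 10×5 integer matrix of rank 5; reducing to Smith normal form yields diagonal entries (1,1,1,1,1).

Reading off H_k = ker ∂_k / im ∂_{k+1}:

  H_0: rank C_0 − rank ∂_1 = 5 − 4 = 1, and the invariant factors of ∂_1 are all 1, so H_0 ≅ Z.
  H_1: rank ker ∂_1 − rank ∂_2 = (10 − 4) − 5 = 1, and the invariant factors of ∂_2 are all 1, so H_1 ≅ Z.
  H_2: rank ker ∂_2 − rank ∂_3 = (5 − 5) − 0 = 0, and there is no ∂_3, so H_2 ≅ 0.

As a check, the Euler characteristic is 5 − 10 + 5 = 0, which agrees with 1 − 1 + 0 = 0.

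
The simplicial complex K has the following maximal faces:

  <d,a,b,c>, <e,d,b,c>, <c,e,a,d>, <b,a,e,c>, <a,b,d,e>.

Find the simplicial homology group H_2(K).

H_2 ≅ 0.

We work with the vertex ordering a < b < c < d < e. The simplices of K, each written with vertices in increasing order, are:

  0-simplices (5): a, b, c, d, e
  1-simplices (10): ab, ac, ad, ae, bc, bd, be, cd, ce, de
  2-simplices (10): abc, abd, abe, acd, ace, ade, bcd, bce, bde, cde
  3-simplices (5): abcd, abce, abde, acde, bcde

Hence C_0 ≅ Z^5, C_1 ≅ Z^10, C_2 ≅ Z^10, C_3 ≅ Z^5.

Boundary ∂_1: C_1 → C_0 sends each edge [p,q] (with p < q) to q − p.
The 5×10 boundary matrix has rank 4 and Smith normal form diag(1,1,1,1).

The boundary map ∂_2: C_2 → C_1 maps a triangle to the signed sum of its edges. For instance
  ∂ace = ce − ae + ac,
  ∂bce = ce − be + bc.
This gives a 10×10 integer matrix of rank 6; reducing to Smith normal form yields diagonal entries (1,1,1,1,1,1).

Boundary ∂_3: C_3 → C_2 sends each 3-simplex σ to the alternating sum Σ_i (−1)^i (σ with its i-th vertex removed). For instance
  ∂abce = bce − ace + abe − abc,
  ∂bcde = cde − bde + bce − bcd.
As a 10×5 matrix over Z this has rank 4, with invariant factors (1,1,1,1).

From H_k ≅ ker(∂_k) / im(∂_{k+1}) we obtain:

  H_2: rank ker ∂_2 − rank ∂_3 = (10 − 6) − 4 = 0, and the invariant factors of ∂_3 are all 1, so H_2 ≅ 0.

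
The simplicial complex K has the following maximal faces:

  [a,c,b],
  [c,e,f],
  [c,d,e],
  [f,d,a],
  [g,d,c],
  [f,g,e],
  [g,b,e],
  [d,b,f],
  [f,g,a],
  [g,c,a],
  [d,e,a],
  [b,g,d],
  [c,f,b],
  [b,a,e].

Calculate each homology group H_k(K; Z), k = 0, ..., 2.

Order the vertices as a < b < c < d < e < f < g. Listing each simplex with vertices in this order, K has dimension 2 with simplices:

  0-simplices (7): a, b, c, d, e, f, g
  1-simplices (21): ab, ac, ad, ae, af, ag, bc, bd, be, bf, bg, cd, ce, cf, cg, de, df, dg, ef, eg, fg
  2-simplices (14): abc, abe, acg, ade, adf, afg, bcf, bdf, bdg, beg, cde, cdg, cef, efg

Hence C_0 ≅ Z^7, C_1 ≅ Z^21, C_2 ≅ Z^14.

∂_1: C_1 → C_0 is given by ∂[p,q] = [q] − [p].
As a 7×21 matrix over Z this has rank 6, with invariant factors (1,1,1,1,1,1).

The boundary map ∂_2: C_2 → C_1 maps a triangle to the signed sum of its edges. For instance
  ∂ade = de − ae + ad,
  ∂bdf = df − bf + bd.
The resulting 21×14 matrix has rank 13, and its Smith normal form has invariant factors (1,1,1,1,1,1,1,1,1,1,1,1,1).

Reading off H_k = ker ∂_k / im ∂_{k+1}:

  H_0: rank C_0 − rank ∂_1 = 7 − 6 = 1, and the invariant factors of ∂_1 are all 1, so H_0 ≅ Z.
  H_1: rank ker ∂_1 − rank ∂_2 = (21 − 6) − 13 = 2, and the invariant factors of ∂_2 are all 1, so H_1 ≅ Z^2.
  H_2: rank ker ∂_2 − rank ∂_3 = (14 − 13) − 0 = 1, and there is no ∂_3, so H_2 ≅ Z.

H_0 ≅ Z,  H_1 ≅ Z^2,  H_2 ≅ Z.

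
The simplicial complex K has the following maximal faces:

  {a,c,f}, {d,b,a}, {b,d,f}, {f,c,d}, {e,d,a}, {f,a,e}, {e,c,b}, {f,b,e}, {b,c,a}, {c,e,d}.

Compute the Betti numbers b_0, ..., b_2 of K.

b_0 = 1, b_1 = 0, b_2 = 0.

We work with the vertex ordering a < b < c < d < e < f. The simplices of K, each written with vertices in increasing order, are:

  0-simplices (6): a, b, c, d, e, f
  1-simplices (15): ab, ac, ad, ae, af, bc, bd, be, bf, cd, ce, cf, de, df, ef
  2-simplices (10): abc, abd, acf, ade, aef, bce, bdf, bef, cde, cdf

Hence C_0 ≅ Z^6, C_1 ≅ Z^15, C_2 ≅ Z^10.

∂_1: C_1 → C_0 maps an edge to its endpoints' difference, ∂[p,q] = q − p.
This gives a 6×15 integer matrix of rank 5; reducing to Smith normal form yields diagonal entries (1,1,1,1,1).

∂_2: C_2 → C_1 maps a triangle to the signed sum of its edges. For instance
  ∂aef = ef − af + ae,
  ∂bdf = df − bf + bd.
This gives a 15×10 integer matrix of rank 10; reducing to Smith normal form yields diagonal entries (1,1,1,1,1,1,1,1,1,2).

Now H_k = ker ∂_k / im ∂_{k+1}, so:

  H_0: rank C_0 − rank ∂_1 = 6 − 5 = 1, and the invariant factors of ∂_1 are all 1, so H_0 = Z.
  H_1: rank ker ∂_1 − rank ∂_2 = (15 − 5) − 10 = 0, and ∂_2 has invariant factor 2 > 1, so H_1 = Z/2.
  H_2: rank ker ∂_2 − rank ∂_3 = (10 − 10) − 0 = 0, and there is no ∂_3, so H_2 = 0.

As a check, the Euler characteristic is 6 − 15 + 10 = 1, which agrees with 1 − 0 + 0 = 1.
(K is a triangulation of the real projective plane RP^2.)

Hence the Betti numbers are b_0 = 1, b_1 = 0, b_2 = 0.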